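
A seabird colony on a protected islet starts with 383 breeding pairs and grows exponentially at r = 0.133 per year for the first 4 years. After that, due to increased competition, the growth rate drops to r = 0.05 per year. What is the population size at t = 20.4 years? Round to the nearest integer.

1480 breeding pairs

Phase 1: N(4) = 383·e^(0.133×4) = 383·e^0.532 = 651.994.
Phase 2 runs for 20.4 − 4 = 16.4 years at r = 0.05.
N(20.4) = 651.994·e^(0.05×16.4) = 651.994·e^0.82 = 1480.35.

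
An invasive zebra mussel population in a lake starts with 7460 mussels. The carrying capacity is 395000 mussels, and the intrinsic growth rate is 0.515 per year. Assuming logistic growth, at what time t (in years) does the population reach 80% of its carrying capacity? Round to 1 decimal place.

A = (K − N₀)/N₀ = (395000 − 7460)/7460 = 51.949.
Solve 395000/(1 + 51.949·e^(−0.515t)) = 316000: 1 + 51.949·e^(−0.515t) = 1.25, so e^(−0.515t) = 0.00481241.
−0.515·t = ln(0.00481241) = -5.3366, so t = 5.3366/0.515 = 10.362.

10.4 years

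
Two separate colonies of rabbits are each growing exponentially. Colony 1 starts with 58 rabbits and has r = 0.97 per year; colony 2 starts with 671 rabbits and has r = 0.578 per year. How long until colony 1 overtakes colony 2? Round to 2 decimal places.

Set 58·e^(0.97t) = 671·e^(0.578t).
e^((0.97 − 0.578)t) = 671/58 → e^(0.392·t) = 11.569.
0.392·t = ln(11.569) = 2.4483, so t = 2.4483/0.392 = 6.2457.

6.25 years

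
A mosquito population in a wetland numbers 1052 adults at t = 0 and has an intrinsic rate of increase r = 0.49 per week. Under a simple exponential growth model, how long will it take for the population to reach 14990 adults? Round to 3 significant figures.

5.42 weeks

Set N₀·e^(rt) = 14990: e^(0.49·t) = 14990/1052 = 14.249.
0.49·t = ln(14.249) = 2.6567, so t = 2.6567/0.49 = 5.4218.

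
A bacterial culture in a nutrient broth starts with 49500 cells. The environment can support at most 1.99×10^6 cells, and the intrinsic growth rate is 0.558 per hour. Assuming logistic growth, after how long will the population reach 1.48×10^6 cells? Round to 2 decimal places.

8.48 hours

A = (K − N₀)/N₀ = (1.99×10^6 − 49500)/49500 = 39.202.
Solve 1.99×10^6/(1 + 39.202·e^(−0.558t)) = 1.48×10^6: 1 + 39.202·e^(−0.558t) = 1.3446, so e^(−0.558t) = 0.00879023.
−0.558·t = ln(0.00879023) = -4.7341, so t = 4.7341/0.558 = 8.4841.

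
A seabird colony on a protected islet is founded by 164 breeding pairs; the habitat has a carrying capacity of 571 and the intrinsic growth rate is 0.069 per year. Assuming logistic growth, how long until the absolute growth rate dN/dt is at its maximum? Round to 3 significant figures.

Logistic growth is fastest at N = K/2 = 285.5.
A = (K − N₀)/N₀ = 2.4817. Set K/(1 + A·e^(−rt)) = K/2 → A·e^(−rt) = 1.
e^(−0.069t) = 1/2.4817 = 0.402948, so t = ln(2.4817)/0.069 = 0.90895/0.069 = 13.173.

13.2 years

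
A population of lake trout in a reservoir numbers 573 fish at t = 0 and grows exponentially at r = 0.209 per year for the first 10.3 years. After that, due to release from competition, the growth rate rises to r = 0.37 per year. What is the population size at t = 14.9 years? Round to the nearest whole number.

Phase 1: N(10.3) = 573·e^(0.209×10.3) = 573·e^2.153 = 4932.42.
Phase 2 runs for 14.9 − 10.3 = 4.6 years at r = 0.37.
N(14.9) = 4932.42·e^(0.37×4.6) = 4932.42·e^1.702 = 27053.9.

27054 fish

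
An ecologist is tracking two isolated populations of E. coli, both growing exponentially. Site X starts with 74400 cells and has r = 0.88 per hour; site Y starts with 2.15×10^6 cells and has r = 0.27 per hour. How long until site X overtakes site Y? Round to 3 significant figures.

5.51 hours

Set 74400·e^(0.88t) = 2.15×10^6·e^(0.27t).
e^((0.88 − 0.27)t) = 2.15×10^6/74400 → e^(0.61·t) = 28.898.
0.61·t = ln(28.898) = 3.3638, so t = 3.3638/0.61 = 5.5144.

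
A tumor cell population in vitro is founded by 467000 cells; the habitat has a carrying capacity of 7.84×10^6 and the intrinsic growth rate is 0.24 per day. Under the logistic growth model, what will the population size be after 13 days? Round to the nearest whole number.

4619499 cells

A = (K − N₀)/N₀ = (7.84×10^6 − 467000)/467000 = 15.788.
N(t) = K/(1 + A·e^(−rt)) = 7.84×10^6/(1 + 15.788×e^(−0.24×13)).
e^(−3.12) = 0.044157; denominator = 1 + 15.788×0.044157 = 1.6972.
N = 7.84×10^6/1.6972 = 4.619499×10^6.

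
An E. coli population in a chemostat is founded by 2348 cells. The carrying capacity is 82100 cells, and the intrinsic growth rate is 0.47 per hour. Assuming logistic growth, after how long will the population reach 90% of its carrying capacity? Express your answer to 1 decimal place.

A = (K − N₀)/N₀ = (82100 − 2348)/2348 = 33.966.
Solve 82100/(1 + 33.966·e^(−0.47t)) = 73890: 1 + 33.966·e^(−0.47t) = 1.1111, so e^(−0.47t) = 0.00327125.
−0.47·t = ln(0.00327125) = -5.7226, so t = 5.7226/0.47 = 12.176.

12.2 hours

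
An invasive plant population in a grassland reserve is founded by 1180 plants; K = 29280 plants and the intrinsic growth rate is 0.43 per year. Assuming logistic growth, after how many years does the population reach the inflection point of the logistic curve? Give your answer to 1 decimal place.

Logistic growth is fastest at N = K/2 = 14640.
A = (K − N₀)/N₀ = 23.814. Set K/(1 + A·e^(−rt)) = K/2 → A·e^(−rt) = 1.
e^(−0.43t) = 1/23.814 = 0.0419929, so t = ln(23.814)/0.43 = 3.1703/0.43 = 7.3727.

7.4 years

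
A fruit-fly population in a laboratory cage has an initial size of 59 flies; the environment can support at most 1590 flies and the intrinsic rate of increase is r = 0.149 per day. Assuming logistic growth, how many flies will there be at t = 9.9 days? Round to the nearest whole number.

A = (K − N₀)/N₀ = (1590 − 59)/59 = 25.949.
N(t) = K/(1 + A·e^(−rt)) = 1590/(1 + 25.949×e^(−0.149×9.9)).
e^(−1.475) = 0.22876; denominator = 1 + 25.949×0.22876 = 6.936.
N = 1590/6.936 = 229.238.

229 flies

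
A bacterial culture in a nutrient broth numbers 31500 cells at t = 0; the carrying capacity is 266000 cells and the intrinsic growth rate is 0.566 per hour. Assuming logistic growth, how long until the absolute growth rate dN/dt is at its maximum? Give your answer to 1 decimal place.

3.5 hours

Logistic growth is fastest at N = K/2 = 133000.
A = (K − N₀)/N₀ = 7.4444. Set K/(1 + A·e^(−rt)) = K/2 → A·e^(−rt) = 1.
e^(−0.566t) = 1/7.4444 = 0.134328, so t = ln(7.4444)/0.566 = 2.0075/0.566 = 3.5468.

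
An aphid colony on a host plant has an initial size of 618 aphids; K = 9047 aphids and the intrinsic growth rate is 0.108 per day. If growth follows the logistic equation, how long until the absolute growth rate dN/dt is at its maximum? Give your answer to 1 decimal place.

24.2 days

Logistic growth is fastest at N = K/2 = 4523.5.
A = (K − N₀)/N₀ = 13.639. Set K/(1 + A·e^(−rt)) = K/2 → A·e^(−rt) = 1.
e^(−0.108t) = 1/13.639 = 0.0733183, so t = ln(13.639)/0.108 = 2.6129/0.108 = 24.194.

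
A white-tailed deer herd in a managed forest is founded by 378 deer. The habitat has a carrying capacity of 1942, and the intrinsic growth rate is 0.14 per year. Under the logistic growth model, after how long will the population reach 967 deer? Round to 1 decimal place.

A = (K − N₀)/N₀ = (1942 − 378)/378 = 4.1376.
Solve 1942/(1 + 4.1376·e^(−0.14t)) = 967: 1 + 4.1376·e^(−0.14t) = 2.0083, so e^(−0.14t) = 0.243687.
−0.14·t = ln(0.243687) = -1.4119, so t = 1.4119/0.14 = 10.085.

10.1 years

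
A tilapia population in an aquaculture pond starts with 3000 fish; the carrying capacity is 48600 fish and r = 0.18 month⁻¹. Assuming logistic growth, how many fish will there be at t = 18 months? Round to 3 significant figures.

A = (K − N₀)/N₀ = (48600 − 3000)/3000 = 15.2.
N(t) = K/(1 + A·e^(−rt)) = 48600/(1 + 15.2×e^(−0.18×18)).
e^(−3.24) = 0.039164; denominator = 1 + 15.2×0.039164 = 1.5953.
N = 48600/1.5953 = 30464.7.

30500 fish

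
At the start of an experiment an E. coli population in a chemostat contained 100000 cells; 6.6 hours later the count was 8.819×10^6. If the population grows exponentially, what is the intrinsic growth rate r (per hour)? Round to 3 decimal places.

From N(t) = N₀·e^(rt): e^(r·6.6) = 8.819×10^6/100000 = 88.19.
r·6.6 = ln(88.19) = 4.4795, so r = 4.4795/6.6 = 0.67871.

0.679 per hour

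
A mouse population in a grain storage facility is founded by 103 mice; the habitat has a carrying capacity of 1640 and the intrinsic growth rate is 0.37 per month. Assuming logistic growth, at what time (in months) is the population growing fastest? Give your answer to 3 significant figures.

7.31 months

Logistic growth is fastest at N = K/2 = 820.
A = (K − N₀)/N₀ = 14.922. Set K/(1 + A·e^(−rt)) = K/2 → A·e^(−rt) = 1.
e^(−0.37t) = 1/14.922 = 0.0670137, so t = ln(14.922)/0.37 = 2.7029/0.37 = 7.305.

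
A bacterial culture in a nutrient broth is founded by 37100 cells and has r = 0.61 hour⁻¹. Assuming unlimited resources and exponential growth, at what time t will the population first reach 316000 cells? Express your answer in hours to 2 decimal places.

3.51 hours

Set N₀·e^(rt) = 316000: e^(0.61·t) = 316000/37100 = 8.5175.
0.61·t = ln(8.5175) = 2.1421, so t = 2.1421/0.61 = 3.5117.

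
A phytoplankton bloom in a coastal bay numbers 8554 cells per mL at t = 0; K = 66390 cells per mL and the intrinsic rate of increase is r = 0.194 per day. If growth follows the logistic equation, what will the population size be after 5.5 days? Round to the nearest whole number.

19960 cells per mL

A = (K − N₀)/N₀ = (66390 − 8554)/8554 = 6.7613.
N(t) = K/(1 + A·e^(−rt)) = 66390/(1 + 6.7613×e^(−0.194×5.5)).
e^(−1.067) = 0.34404; denominator = 1 + 6.7613×0.34404 = 3.3261.
N = 66390/3.3261 = 19960.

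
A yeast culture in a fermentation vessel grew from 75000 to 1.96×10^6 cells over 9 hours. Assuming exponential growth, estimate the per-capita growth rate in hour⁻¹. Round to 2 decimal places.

From N(t) = N₀·e^(rt): e^(r·9) = 1.96×10^6/75000 = 26.133.
r·9 = ln(26.133) = 3.2632, so r = 3.2632/9 = 0.36258.

0.36 per hour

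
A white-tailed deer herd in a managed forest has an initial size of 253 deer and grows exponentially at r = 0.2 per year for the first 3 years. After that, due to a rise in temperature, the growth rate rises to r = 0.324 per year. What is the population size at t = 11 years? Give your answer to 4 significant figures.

6157 deer

Phase 1: N(3) = 253·e^(0.2×3) = 253·e^0.6 = 460.996.
Phase 2 runs for 11 − 3 = 8 years at r = 0.324.
N(11) = 460.996·e^(0.324×8) = 460.996·e^2.592 = 6157.27.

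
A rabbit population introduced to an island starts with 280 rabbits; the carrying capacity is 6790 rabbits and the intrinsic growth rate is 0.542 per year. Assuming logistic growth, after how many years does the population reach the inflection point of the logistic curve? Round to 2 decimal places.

Logistic growth is fastest at N = K/2 = 3395.
A = (K − N₀)/N₀ = 23.25. Set K/(1 + A·e^(−rt)) = K/2 → A·e^(−rt) = 1.
e^(−0.542t) = 1/23.25 = 0.0430108, so t = ln(23.25)/0.542 = 3.1463/0.542 = 5.805.

5.80 years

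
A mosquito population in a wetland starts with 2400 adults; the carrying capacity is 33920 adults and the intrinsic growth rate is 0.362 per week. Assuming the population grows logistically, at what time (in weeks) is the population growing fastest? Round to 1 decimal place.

Logistic growth is fastest at N = K/2 = 16960.
A = (K − N₀)/N₀ = 13.133. Set K/(1 + A·e^(−rt)) = K/2 → A·e^(−rt) = 1.
e^(−0.362t) = 1/13.133 = 0.0761421, so t = ln(13.133)/0.362 = 2.5752/0.362 = 7.1137.

7.1 weeks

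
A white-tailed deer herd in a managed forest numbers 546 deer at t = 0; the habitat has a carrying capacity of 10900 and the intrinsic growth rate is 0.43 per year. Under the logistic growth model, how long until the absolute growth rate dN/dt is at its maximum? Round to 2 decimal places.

6.84 years

Logistic growth is fastest at N = K/2 = 5450.
A = (K − N₀)/N₀ = 18.963. Set K/(1 + A·e^(−rt)) = K/2 → A·e^(−rt) = 1.
e^(−0.43t) = 1/18.963 = 0.0527332, so t = ln(18.963)/0.43 = 2.9425/0.43 = 6.843.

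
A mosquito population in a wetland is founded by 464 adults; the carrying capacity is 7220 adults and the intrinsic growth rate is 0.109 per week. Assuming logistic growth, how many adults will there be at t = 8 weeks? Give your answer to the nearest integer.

1019 adults

A = (K − N₀)/N₀ = (7220 − 464)/464 = 14.56.
N(t) = K/(1 + A·e^(−rt)) = 7220/(1 + 14.56×e^(−0.109×8)).
e^(−0.872) = 0.41811; denominator = 1 + 14.56×0.41811 = 7.0879.
N = 7220/7.0879 = 1018.64.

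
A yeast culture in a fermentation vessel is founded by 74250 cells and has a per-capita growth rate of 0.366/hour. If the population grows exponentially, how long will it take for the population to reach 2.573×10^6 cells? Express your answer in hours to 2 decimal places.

Set N₀·e^(rt) = 2.573×10^6: e^(0.366·t) = 2.573×10^6/74250 = 34.653.
0.366·t = ln(34.653) = 3.5454, so t = 3.5454/0.366 = 9.6869.

9.69 hours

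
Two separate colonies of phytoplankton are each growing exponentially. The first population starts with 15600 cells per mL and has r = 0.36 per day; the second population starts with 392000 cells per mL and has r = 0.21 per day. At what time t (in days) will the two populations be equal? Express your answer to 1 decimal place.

Set 15600·e^(0.36t) = 392000·e^(0.21t).
e^((0.36 − 0.21)t) = 392000/15600 → e^(0.15·t) = 25.128.
0.15·t = ln(25.128) = 3.224, so t = 3.224/0.15 = 21.493.

21.5 days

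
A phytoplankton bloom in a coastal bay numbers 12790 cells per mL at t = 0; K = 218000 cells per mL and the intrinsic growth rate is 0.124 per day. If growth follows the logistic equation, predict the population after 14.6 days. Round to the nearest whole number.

A = (K − N₀)/N₀ = (218000 − 12790)/12790 = 16.045.
N(t) = K/(1 + A·e^(−rt)) = 218000/(1 + 16.045×e^(−0.124×14.6)).
e^(−1.81) = 0.16359; denominator = 1 + 16.045×0.16359 = 3.6247.
N = 218000/3.6247 = 60142.8.

60143 cells per mL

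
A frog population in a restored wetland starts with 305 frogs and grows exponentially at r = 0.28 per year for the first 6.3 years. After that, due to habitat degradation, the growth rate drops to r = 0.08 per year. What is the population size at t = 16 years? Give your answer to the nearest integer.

Phase 1: N(6.3) = 305·e^(0.28×6.3) = 305·e^1.764 = 1779.9.
Phase 2 runs for 16 − 6.3 = 9.7 years at r = 0.08.
N(16) = 1779.9·e^(0.08×9.7) = 1779.9·e^0.776 = 3867.3.

3867 frogs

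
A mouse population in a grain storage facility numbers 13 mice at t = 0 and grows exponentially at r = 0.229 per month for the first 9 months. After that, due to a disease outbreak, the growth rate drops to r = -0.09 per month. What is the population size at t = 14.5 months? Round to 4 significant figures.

62.24 mice

Phase 1: N(9) = 13·e^(0.229×9) = 13·e^2.061 = 102.1.
Phase 2 runs for 14.5 − 9 = 5.5 months at r = -0.09.
N(14.5) = 102.1·e^(-0.09×5.5) = 102.1·e^-0.495 = 62.237.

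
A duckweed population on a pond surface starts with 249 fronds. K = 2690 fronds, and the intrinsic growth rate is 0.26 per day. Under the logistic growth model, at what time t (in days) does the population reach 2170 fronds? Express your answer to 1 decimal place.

14.3 days

A = (K − N₀)/N₀ = (2690 − 249)/249 = 9.8032.
Solve 2690/(1 + 9.8032·e^(−0.26t)) = 2170: 1 + 9.8032·e^(−0.26t) = 1.2396, so e^(−0.26t) = 0.0244442.
−0.26·t = ln(0.0244442) = -3.7114, so t = 3.7114/0.26 = 14.274.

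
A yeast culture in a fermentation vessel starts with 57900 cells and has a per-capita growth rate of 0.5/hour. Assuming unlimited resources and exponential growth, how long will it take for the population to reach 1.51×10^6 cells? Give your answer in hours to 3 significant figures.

6.52 hours

Set N₀·e^(rt) = 1.51×10^6: e^(0.5·t) = 1.51×10^6/57900 = 26.079.
0.5·t = ln(26.079) = 3.2611, so t = 3.2611/0.5 = 6.5223.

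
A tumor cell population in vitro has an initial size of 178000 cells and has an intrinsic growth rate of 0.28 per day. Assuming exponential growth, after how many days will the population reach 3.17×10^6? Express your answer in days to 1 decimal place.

Set N₀·e^(rt) = 3.17×10^6: e^(0.28·t) = 3.17×10^6/178000 = 17.809.
0.28·t = ln(17.809) = 2.8797, so t = 2.8797/0.28 = 10.285.

10.3 days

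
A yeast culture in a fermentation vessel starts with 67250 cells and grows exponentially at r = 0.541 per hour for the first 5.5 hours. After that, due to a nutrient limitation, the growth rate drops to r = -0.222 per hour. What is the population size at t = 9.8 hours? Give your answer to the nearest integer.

507409 cells

Phase 1: N(5.5) = 67250·e^(0.541×5.5) = 67250·e^2.976 = 1.318061×10^6.
Phase 2 runs for 9.8 − 5.5 = 4.3 hours at r = -0.222.
N(9.8) = 1.318061×10^6·e^(-0.222×4.3) = 1.318061×10^6·e^-0.9546 = 507409.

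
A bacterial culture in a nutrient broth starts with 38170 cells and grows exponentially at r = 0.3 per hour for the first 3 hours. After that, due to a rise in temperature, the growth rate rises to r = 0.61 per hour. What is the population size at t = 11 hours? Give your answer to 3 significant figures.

Phase 1: N(3) = 38170·e^(0.3×3) = 38170·e^0.9 = 93883.1.
Phase 2 runs for 11 − 3 = 8 hours at r = 0.61.
N(11) = 93883.1·e^(0.61×8) = 93883.1·e^4.88 = 1.235789×10^7.

12400000 cells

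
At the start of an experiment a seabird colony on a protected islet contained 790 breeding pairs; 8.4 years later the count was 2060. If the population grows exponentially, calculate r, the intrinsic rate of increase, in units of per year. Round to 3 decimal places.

From N(t) = N₀·e^(rt): e^(r·8.4) = 2060/790 = 2.6076.
r·8.4 = ln(2.6076) = 0.95843, so r = 0.95843/8.4 = 0.1141.

0.114 per year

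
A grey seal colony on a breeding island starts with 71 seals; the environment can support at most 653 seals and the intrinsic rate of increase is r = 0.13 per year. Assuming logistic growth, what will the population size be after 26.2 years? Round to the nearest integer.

A = (K − N₀)/N₀ = (653 − 71)/71 = 8.1972.
N(t) = K/(1 + A·e^(−rt)) = 653/(1 + 8.1972×e^(−0.13×26.2)).
e^(−3.406) = 0.033174; denominator = 1 + 8.1972×0.033174 = 1.2719.
N = 653/1.2719 = 513.393.

513 seals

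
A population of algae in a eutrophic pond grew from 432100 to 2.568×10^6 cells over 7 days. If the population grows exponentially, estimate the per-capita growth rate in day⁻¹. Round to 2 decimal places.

0.25 per day

From N(t) = N₀·e^(rt): e^(r·7) = 2.568×10^6/432100 = 5.9431.
r·7 = ln(5.9431) = 1.7822, so r = 1.7822/7 = 0.2546.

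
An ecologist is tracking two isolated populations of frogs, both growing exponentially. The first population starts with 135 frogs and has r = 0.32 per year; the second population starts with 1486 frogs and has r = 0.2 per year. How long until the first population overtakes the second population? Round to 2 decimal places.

Set 135·e^(0.32t) = 1486·e^(0.2t).
e^((0.32 − 0.2)t) = 1486/135 → e^(0.12·t) = 11.007.
0.12·t = ln(11.007) = 2.3986, so t = 2.3986/0.12 = 19.988.

19.99 years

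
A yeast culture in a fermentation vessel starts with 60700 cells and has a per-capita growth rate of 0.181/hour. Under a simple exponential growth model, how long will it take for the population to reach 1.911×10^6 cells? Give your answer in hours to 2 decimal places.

Set N₀·e^(rt) = 1.911×10^6: e^(0.181·t) = 1.911×10^6/60700 = 31.483.
0.181·t = ln(31.483) = 3.4494, so t = 3.4494/0.181 = 19.058.

19.06 hours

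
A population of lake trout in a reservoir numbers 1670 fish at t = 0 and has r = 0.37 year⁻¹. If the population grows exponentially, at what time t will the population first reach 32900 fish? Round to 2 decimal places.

Set N₀·e^(rt) = 32900: e^(0.37·t) = 32900/1670 = 19.701.
0.37·t = ln(19.701) = 2.9806, so t = 2.9806/0.37 = 8.0558.

8.06 years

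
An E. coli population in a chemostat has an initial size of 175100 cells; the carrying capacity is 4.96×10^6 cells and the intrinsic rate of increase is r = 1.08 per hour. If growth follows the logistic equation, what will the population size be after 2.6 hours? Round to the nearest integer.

1872761 cells

A = (K − N₀)/N₀ = (4.96×10^6 − 175100)/175100 = 27.327.
N(t) = K/(1 + A·e^(−rt)) = 4.96×10^6/(1 + 27.327×e^(−1.08×2.6)).
e^(−2.808) = 0.060326; denominator = 1 + 27.327×0.060326 = 2.6485.
N = 4.96×10^6/2.6485 = 1.872761×10^6.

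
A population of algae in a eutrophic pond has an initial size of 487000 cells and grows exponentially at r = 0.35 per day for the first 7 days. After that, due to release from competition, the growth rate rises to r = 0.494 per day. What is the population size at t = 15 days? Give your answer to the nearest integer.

293685317 cells

Phase 1: N(7) = 487000·e^(0.35×7) = 487000·e^2.45 = 5.643525×10^6.
Phase 2 runs for 15 − 7 = 8 days at r = 0.494.
N(15) = 5.643525×10^6·e^(0.494×8) = 5.643525×10^6·e^3.952 = 2.936853×10^8.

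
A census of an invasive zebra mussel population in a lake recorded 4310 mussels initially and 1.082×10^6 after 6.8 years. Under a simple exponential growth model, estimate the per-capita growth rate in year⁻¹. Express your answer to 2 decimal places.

From N(t) = N₀·e^(rt): e^(r·6.8) = 1.082×10^6/4310 = 251.04.
r·6.8 = ln(251.04) = 5.5256, so r = 5.5256/6.8 = 0.81259.

0.81 per year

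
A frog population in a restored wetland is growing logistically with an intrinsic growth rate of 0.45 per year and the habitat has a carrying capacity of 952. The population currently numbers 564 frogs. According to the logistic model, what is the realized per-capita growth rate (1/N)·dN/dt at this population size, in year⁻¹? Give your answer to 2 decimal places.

0.18 per year

(1/N)·dN/dt = r(1 − N/K) = 0.45 × (1 − 564/952).
= 0.45 × 0.40756 = 0.1834.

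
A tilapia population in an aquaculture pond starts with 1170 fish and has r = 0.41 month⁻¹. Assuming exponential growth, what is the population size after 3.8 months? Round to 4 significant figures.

N(t) = N₀·e^(rt) = 1170 × e^(0.41×3.8) = 1170 × e^1.558.
e^1.558 ≈ 4.7493, so N ≈ 1170 × 4.7493 = 5556.7.

5557 fish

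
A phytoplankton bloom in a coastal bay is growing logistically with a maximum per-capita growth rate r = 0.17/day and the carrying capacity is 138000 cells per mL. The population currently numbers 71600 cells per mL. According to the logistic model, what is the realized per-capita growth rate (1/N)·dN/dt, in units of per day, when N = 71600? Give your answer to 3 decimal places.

(1/N)·dN/dt = r(1 − N/K) = 0.17 × (1 − 71600/138000).
= 0.17 × 0.48116 = 0.081797.

0.082 per day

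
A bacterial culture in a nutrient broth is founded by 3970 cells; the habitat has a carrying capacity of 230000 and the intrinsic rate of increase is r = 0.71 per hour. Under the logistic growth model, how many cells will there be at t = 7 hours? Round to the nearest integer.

A = (K − N₀)/N₀ = (230000 − 3970)/3970 = 56.935.
N(t) = K/(1 + A·e^(−rt)) = 230000/(1 + 56.935×e^(−0.71×7)).
e^(−4.97) = 0.0069431; denominator = 1 + 56.935×0.0069431 = 1.3953.
N = 230000/1.3953 = 164839.

164839 cells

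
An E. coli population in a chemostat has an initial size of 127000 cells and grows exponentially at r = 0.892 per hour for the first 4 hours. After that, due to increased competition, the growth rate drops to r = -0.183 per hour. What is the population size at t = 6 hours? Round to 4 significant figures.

3122000 cells

Phase 1: N(4) = 127000·e^(0.892×4) = 127000·e^3.568 = 4.501595×10^6.
Phase 2 runs for 6 − 4 = 2 hours at r = -0.183.
N(6) = 4.501595×10^6·e^(-0.183×2) = 4.501595×10^6·e^-0.366 = 3.121869×10^6.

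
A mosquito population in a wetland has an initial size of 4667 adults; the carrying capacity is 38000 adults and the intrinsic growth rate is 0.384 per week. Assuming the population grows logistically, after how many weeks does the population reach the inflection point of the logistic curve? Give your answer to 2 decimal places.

Logistic growth is fastest at N = K/2 = 19000.
A = (K − N₀)/N₀ = 7.1423. Set K/(1 + A·e^(−rt)) = K/2 → A·e^(−rt) = 1.
e^(−0.384t) = 1/7.1423 = 0.140011, so t = ln(7.1423)/0.384 = 1.966/0.384 = 5.1199.

5.12 weeks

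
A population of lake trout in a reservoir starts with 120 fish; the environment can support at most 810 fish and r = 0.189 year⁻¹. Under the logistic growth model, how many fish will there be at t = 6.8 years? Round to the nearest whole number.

313 fish

A = (K − N₀)/N₀ = (810 − 120)/120 = 5.75.
N(t) = K/(1 + A·e^(−rt)) = 810/(1 + 5.75×e^(−0.189×6.8)).
e^(−1.285) = 0.2766; denominator = 1 + 5.75×0.2766 = 2.5904.
N = 810/2.5904 = 312.69.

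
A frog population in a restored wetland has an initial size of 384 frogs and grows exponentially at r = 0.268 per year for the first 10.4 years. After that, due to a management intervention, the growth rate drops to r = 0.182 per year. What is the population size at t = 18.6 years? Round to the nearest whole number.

Phase 1: N(10.4) = 384·e^(0.268×10.4) = 384·e^2.787 = 6234.43.
Phase 2 runs for 18.6 − 10.4 = 8.2 years at r = 0.182.
N(18.6) = 6234.43·e^(0.182×8.2) = 6234.43·e^1.492 = 27729.2.

27729 frogs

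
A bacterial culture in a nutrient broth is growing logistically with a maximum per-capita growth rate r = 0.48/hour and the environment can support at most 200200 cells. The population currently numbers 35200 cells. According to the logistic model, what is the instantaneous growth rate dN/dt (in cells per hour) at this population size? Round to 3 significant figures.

13900 cells per hour

dN/dt = rN(1 − N/K) = 0.48 × 35200 × (1 − 35200/200200).
1 − 35200/200200 = 0.82418; dN/dt = 0.48 × 35200 × 0.82418 = 13925.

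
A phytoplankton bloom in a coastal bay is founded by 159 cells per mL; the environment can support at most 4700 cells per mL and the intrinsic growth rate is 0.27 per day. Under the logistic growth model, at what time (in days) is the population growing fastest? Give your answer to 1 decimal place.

12.4 days

Logistic growth is fastest at N = K/2 = 2350.
A = (K − N₀)/N₀ = 28.56. Set K/(1 + A·e^(−rt)) = K/2 → A·e^(−rt) = 1.
e^(−0.27t) = 1/28.56 = 0.0350143, so t = ln(28.56)/0.27 = 3.352/0.27 = 12.415.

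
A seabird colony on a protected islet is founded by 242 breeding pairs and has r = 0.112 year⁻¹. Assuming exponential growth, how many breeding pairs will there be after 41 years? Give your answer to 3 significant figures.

N(t) = N₀·e^(rt) = 242 × e^(0.112×41) = 242 × e^4.592.
e^4.592 ≈ 98.692, so N ≈ 242 × 98.692 = 23883.4.

23900 breeding pairs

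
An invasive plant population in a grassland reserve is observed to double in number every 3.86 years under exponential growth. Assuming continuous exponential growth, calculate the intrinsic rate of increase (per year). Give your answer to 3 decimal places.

r = ln(2)/t_d = 0.6931/3.86 = 0.17957.

0.180 per year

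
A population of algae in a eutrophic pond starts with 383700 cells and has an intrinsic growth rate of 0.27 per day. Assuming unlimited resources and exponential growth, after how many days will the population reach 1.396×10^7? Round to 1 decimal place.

Set N₀·e^(rt) = 1.396×10^7: e^(0.27·t) = 1.396×10^7/383700 = 36.383.
0.27·t = ln(36.383) = 3.5941, so t = 3.5941/0.27 = 13.311.

13.3 days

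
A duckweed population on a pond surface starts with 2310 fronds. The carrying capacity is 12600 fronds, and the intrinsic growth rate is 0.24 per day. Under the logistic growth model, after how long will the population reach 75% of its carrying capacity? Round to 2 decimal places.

10.80 days

A = (K − N₀)/N₀ = (12600 − 2310)/2310 = 4.4545.
Solve 12600/(1 + 4.4545·e^(−0.24t)) = 9450: 1 + 4.4545·e^(−0.24t) = 1.3333, so e^(−0.24t) = 0.0748299.
−0.24·t = ln(0.0748299) = -2.5925, so t = 2.5925/0.24 = 10.802.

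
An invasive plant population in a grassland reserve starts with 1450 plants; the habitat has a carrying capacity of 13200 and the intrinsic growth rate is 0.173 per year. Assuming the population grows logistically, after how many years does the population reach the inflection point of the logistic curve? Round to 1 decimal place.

12.1 years

Logistic growth is fastest at N = K/2 = 6600.
A = (K − N₀)/N₀ = 8.1034. Set K/(1 + A·e^(−rt)) = K/2 → A·e^(−rt) = 1.
e^(−0.173t) = 1/8.1034 = 0.123404, so t = ln(8.1034)/0.173 = 2.0923/0.173 = 12.094.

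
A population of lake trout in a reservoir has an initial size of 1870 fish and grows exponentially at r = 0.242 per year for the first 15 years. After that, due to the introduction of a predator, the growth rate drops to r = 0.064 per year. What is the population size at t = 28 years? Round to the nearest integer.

162055 fish

Phase 1: N(15) = 1870·e^(0.242×15) = 1870·e^3.63 = 70523.
Phase 2 runs for 28 − 15 = 13 years at r = 0.064.
N(28) = 70523·e^(0.064×13) = 70523·e^0.832 = 162055.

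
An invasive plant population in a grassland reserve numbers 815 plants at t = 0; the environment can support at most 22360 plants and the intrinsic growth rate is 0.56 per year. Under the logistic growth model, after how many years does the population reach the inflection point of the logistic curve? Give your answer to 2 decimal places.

Logistic growth is fastest at N = K/2 = 11180.
A = (K − N₀)/N₀ = 26.436. Set K/(1 + A·e^(−rt)) = K/2 → A·e^(−rt) = 1.
e^(−0.56t) = 1/26.436 = 0.0378278, so t = ln(26.436)/0.56 = 3.2747/0.56 = 5.8477.

5.85 years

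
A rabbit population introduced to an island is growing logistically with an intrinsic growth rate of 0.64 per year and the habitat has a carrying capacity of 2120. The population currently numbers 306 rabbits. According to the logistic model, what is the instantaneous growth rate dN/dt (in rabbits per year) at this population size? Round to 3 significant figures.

dN/dt = rN(1 − N/K) = 0.64 × 306 × (1 − 306/2120).
1 − 306/2120 = 0.85566; dN/dt = 0.64 × 306 × 0.85566 = 167.57.

168 rabbits per year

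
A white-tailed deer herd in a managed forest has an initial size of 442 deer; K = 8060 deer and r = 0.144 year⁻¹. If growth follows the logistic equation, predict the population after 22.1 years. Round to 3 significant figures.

A = (K − N₀)/N₀ = (8060 − 442)/442 = 17.235.
N(t) = K/(1 + A·e^(−rt)) = 8060/(1 + 17.235×e^(−0.144×22.1)).
e^(−3.182) = 0.041486; denominator = 1 + 17.235×0.041486 = 1.715.
N = 8060/1.715 = 4699.65.

4700 deer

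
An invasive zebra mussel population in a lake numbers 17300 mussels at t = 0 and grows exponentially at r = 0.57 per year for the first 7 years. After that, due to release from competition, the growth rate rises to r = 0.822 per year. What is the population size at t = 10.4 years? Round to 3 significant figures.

15300000 mussels

Phase 1: N(7) = 17300·e^(0.57×7) = 17300·e^3.99 = 935150.
Phase 2 runs for 10.4 − 7 = 3.4 years at r = 0.822.
N(10.4) = 935150·e^(0.822×3.4) = 935150·e^2.795 = 1.529845×10^7.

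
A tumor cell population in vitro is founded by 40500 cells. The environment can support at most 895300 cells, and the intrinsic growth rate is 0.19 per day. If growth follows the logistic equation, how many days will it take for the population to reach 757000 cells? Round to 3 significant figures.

A = (K − N₀)/N₀ = (895300 − 40500)/40500 = 21.106.
Solve 895300/(1 + 21.106·e^(−0.19t)) = 757000: 1 + 21.106·e^(−0.19t) = 1.1827, so e^(−0.19t) = 0.00865599.
−0.19·t = ln(0.00865599) = -4.7495, so t = 4.7495/0.19 = 24.997.

25.0 days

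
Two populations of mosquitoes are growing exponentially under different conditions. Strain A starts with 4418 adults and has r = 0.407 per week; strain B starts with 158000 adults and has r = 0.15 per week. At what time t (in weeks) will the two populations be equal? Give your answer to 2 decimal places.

Set 4418·e^(0.407t) = 158000·e^(0.15t).
e^((0.407 − 0.15)t) = 158000/4418 → e^(0.257·t) = 35.763.
0.257·t = ln(35.763) = 3.5769, so t = 3.5769/0.257 = 13.918.

13.92 weeks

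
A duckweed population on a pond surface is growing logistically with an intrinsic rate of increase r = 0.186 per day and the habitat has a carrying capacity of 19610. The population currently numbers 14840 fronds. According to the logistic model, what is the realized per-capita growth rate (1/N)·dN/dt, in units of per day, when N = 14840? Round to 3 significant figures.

(1/N)·dN/dt = r(1 − N/K) = 0.186 × (1 − 14840/19610).
= 0.186 × 0.24324 = 0.045243.

0.0452 per day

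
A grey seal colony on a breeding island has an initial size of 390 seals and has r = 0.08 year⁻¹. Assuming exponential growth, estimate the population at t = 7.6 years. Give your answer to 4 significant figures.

716.3 seals

N(t) = N₀·e^(rt) = 390 × e^(0.08×7.6) = 390 × e^0.608.
e^0.608 ≈ 1.8368, so N ≈ 390 × 1.8368 = 716.334.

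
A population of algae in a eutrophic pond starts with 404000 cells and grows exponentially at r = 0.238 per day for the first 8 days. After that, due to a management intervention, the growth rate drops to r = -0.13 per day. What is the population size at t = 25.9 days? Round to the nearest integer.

264652 cells

Phase 1: N(8) = 404000·e^(0.238×8) = 404000·e^1.904 = 2.711927×10^6.
Phase 2 runs for 25.9 − 8 = 17.9 days at r = -0.13.
N(25.9) = 2.711927×10^6·e^(-0.13×17.9) = 2.711927×10^6·e^-2.327 = 264652.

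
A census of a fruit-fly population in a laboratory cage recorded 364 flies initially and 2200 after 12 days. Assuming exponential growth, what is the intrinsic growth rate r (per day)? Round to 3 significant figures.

0.150 per day

From N(t) = N₀·e^(rt): e^(r·12) = 2200/364 = 6.044.
r·12 = ln(6.044) = 1.7991, so r = 1.7991/12 = 0.14992.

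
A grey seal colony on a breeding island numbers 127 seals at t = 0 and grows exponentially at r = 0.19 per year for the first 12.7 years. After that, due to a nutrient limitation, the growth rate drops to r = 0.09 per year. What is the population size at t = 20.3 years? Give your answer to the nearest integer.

Phase 1: N(12.7) = 127·e^(0.19×12.7) = 127·e^2.413 = 1418.26.
Phase 2 runs for 20.3 − 12.7 = 7.6 years at r = 0.09.
N(20.3) = 1418.26·e^(0.09×7.6) = 1418.26·e^0.684 = 2810.7.

2811 seals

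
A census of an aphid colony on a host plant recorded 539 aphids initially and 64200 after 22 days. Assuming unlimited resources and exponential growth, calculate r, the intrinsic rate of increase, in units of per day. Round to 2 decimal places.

0.22 per day

From N(t) = N₀·e^(rt): e^(r·22) = 64200/539 = 119.11.
r·22 = ln(119.11) = 4.78, so r = 4.78/22 = 0.21727.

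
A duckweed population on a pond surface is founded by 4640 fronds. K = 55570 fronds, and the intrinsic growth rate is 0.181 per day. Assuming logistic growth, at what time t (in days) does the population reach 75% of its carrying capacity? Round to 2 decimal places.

19.31 days

A = (K − N₀)/N₀ = (55570 − 4640)/4640 = 10.976.
Solve 55570/(1 + 10.976·e^(−0.181t)) = 41677.5: 1 + 10.976·e^(−0.181t) = 1.3333, so e^(−0.181t) = 0.0303685.
−0.181·t = ln(0.0303685) = -3.4944, so t = 3.4944/0.181 = 19.306.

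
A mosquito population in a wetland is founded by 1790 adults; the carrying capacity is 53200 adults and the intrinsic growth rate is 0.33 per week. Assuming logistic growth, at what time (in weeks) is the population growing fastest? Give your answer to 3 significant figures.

Logistic growth is fastest at N = K/2 = 26600.
A = (K − N₀)/N₀ = 28.721. Set K/(1 + A·e^(−rt)) = K/2 → A·e^(−rt) = 1.
e^(−0.33t) = 1/28.721 = 0.0348181, so t = ln(28.721)/0.33 = 3.3576/0.33 = 10.175.

10.2 weeks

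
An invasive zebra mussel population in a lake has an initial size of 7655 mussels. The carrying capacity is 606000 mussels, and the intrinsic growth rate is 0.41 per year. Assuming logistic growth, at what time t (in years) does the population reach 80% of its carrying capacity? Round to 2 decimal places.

A = (K − N₀)/N₀ = (606000 − 7655)/7655 = 78.164.
Solve 606000/(1 + 78.164·e^(−0.41t)) = 484800: 1 + 78.164·e^(−0.41t) = 1.25, so e^(−0.41t) = 0.00319841.
−0.41·t = ln(0.00319841) = -5.7451, so t = 5.7451/0.41 = 14.012.

14.01 years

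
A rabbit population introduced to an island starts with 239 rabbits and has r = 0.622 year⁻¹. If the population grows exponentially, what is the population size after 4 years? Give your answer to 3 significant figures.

2880 rabbits

N(t) = N₀·e^(rt) = 239 × e^(0.622×4) = 239 × e^2.488.
e^2.488 ≈ 12.037, so N ≈ 239 × 12.037 = 2876.89.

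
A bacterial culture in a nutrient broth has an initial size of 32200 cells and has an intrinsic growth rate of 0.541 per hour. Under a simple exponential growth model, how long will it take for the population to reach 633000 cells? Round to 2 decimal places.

5.51 hours

Set N₀·e^(rt) = 633000: e^(0.541·t) = 633000/32200 = 19.658.
0.541·t = ln(19.658) = 2.9785, so t = 2.9785/0.541 = 5.5056.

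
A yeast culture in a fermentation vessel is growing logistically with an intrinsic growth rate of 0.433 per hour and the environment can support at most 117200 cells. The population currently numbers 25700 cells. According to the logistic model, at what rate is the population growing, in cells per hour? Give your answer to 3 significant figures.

dN/dt = rN(1 − N/K) = 0.433 × 25700 × (1 − 25700/117200).
1 − 25700/117200 = 0.78072; dN/dt = 0.433 × 25700 × 0.78072 = 8687.9.

8690 cells per hour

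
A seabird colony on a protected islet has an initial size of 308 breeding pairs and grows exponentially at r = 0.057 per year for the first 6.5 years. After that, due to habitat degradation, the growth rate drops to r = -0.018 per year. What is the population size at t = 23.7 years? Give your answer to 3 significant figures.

Phase 1: N(6.5) = 308·e^(0.057×6.5) = 308·e^0.3705 = 446.125.
Phase 2 runs for 23.7 − 6.5 = 17.2 years at r = -0.018.
N(23.7) = 446.125·e^(-0.018×17.2) = 446.125·e^-0.3096 = 327.34.

327 breeding pairs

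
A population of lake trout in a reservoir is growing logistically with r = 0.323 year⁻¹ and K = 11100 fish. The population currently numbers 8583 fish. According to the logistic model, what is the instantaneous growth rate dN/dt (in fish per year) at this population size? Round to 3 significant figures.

dN/dt = rN(1 − N/K) = 0.323 × 8583 × (1 − 8583/11100).
1 − 8583/11100 = 0.22676; dN/dt = 0.323 × 8583 × 0.22676 = 628.64.

629 fish per year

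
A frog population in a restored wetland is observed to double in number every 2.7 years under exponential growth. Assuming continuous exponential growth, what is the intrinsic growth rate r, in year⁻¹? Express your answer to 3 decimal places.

r = ln(2)/t_d = 0.6931/2.7 = 0.25672.

0.257 per year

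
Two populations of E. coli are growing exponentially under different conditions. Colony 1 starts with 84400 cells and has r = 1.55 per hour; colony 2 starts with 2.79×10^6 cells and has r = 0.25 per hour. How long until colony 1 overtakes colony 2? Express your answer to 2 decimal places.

Set 84400·e^(1.55t) = 2.79×10^6·e^(0.25t).
e^((1.55 − 0.25)t) = 2.79×10^6/84400 → e^(1.3·t) = 33.057.
1.3·t = ln(33.057) = 3.4982, so t = 3.4982/1.3 = 2.6909.

2.69 hours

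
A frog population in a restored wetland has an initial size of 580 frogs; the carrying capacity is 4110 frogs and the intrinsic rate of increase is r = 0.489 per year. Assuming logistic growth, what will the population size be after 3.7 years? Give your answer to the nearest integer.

2058 frogs

A = (K − N₀)/N₀ = (4110 − 580)/580 = 6.0862.
N(t) = K/(1 + A·e^(−rt)) = 4110/(1 + 6.0862×e^(−0.489×3.7)).
e^(−1.809) = 0.16377; denominator = 1 + 6.0862×0.16377 = 1.9967.
N = 4110/1.9967 = 2058.37.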